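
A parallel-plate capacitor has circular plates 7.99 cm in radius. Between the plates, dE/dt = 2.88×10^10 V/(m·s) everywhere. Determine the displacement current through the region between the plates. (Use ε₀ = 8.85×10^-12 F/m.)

I_d = ε₀ A (dE/dt) = (8.85×10^-12)(0.02006 m²)(2.88×10^10) = 5.11×10^-3 A.

5.11×10^-3 A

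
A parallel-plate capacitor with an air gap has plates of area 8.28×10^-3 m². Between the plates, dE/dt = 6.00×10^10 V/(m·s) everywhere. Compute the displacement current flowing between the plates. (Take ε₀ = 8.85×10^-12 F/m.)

4.40×10^-3 A

I_d = ε₀ A (dE/dt) = (8.85×10^-12)(8.28×10^-3 m²)(6.00×10^10) = 4.40×10^-3 A.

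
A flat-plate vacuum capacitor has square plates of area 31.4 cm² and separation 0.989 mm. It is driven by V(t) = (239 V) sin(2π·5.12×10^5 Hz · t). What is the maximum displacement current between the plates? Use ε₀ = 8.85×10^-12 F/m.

(dE/dt)_max = V₀ω/d = 7.774×10^11 V/(m·s); ω = 2πf = 3.217×10^6 rad/s.
I_d,max = ε₀ A (dE/dt)_max = (8.85×10^-12)(3.14×10^-3)(7.774×10^11) = 0.0216 A.

0.0216 A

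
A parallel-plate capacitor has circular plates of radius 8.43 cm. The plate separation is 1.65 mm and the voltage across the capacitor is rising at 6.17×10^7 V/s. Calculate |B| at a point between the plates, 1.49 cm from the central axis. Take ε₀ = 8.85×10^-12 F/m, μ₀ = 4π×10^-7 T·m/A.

3.10×10^-9 T

I_d = C dV/dt with C = ε₀πR²/d = 1.198×10^-10 F, so I_d = (1.198×10^-10)(6.17×10^7) = 7.392×10^-3 A.
An Ampèrian loop of radius r encloses a fraction (r/R)² of I_d. Then B·2πr = μ₀ I_d (r/R)², giving B = μ₀ I_d r/(2πR²) = 3.10×10^-9 T.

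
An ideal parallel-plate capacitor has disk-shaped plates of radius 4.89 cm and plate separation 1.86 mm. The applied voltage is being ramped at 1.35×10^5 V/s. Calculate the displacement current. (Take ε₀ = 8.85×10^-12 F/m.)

4.83×10^-6 A

E = V/d so dE/dt = (dV/dt)/d = 7.258×10^7 V/(m·s), and I_d = ε₀ A dE/dt = (8.85×10^-12)(7.512×10^-3)(7.258×10^7) = 4.83×10^-6 A.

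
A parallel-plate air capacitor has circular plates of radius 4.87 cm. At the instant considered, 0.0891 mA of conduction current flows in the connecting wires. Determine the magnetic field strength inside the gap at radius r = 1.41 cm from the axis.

1.06×10^-10 T

By continuity the displacement current in the gap matches the conduction current: I_d = 8.91×10^-5 A.
∮B·dl = μ₀ I_d,enc with I_d,enc = I_d r²/R² = 7.469×10^-6 A; so B = μ₀ I_d,enc/(2πr) = 1.06×10^-10 T.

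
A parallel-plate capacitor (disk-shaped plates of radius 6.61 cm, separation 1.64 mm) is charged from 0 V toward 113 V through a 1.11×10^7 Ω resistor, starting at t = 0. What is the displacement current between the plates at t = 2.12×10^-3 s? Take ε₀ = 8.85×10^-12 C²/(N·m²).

With C = ε₀A/d = (8.85×10^-12)(0.01373)/(1.64×10^-3) = 7.409×10^-11 F, the time constant is τ = RC = 8.224×10^-4 s, so t/τ = 2.578 and e^(−t/τ) = 0.07593.
I_d = I_cond = (V₀/R) e^(−t/τ) = (1.018×10^-5)(0.07593) = 7.73×10^-7 A.

7.73×10^-7 A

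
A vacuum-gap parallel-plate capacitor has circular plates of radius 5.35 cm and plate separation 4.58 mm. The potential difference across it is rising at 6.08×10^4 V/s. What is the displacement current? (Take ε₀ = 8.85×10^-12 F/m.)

The displacement current equals the charging current C dV/dt. With C = ε₀A/d = (8.85×10^-12)(8.992×10^-3)/(4.58×10^-3) = 1.738×10^-11 F, I_d = (1.738×10^-11)(6.08×10^4) = 1.06×10^-6 A.

1.06×10^-6 A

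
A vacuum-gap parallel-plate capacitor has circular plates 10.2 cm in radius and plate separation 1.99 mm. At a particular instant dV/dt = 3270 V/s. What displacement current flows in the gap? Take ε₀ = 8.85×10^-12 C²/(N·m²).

4.75×10^-7 A

The displacement current equals the charging current C dV/dt. With C = ε₀A/d = (8.85×10^-12)(0.03269)/(1.99×10^-3) = 1.454×10^-10 F, I_d = (1.454×10^-10)(3270) = 4.75×10^-7 A.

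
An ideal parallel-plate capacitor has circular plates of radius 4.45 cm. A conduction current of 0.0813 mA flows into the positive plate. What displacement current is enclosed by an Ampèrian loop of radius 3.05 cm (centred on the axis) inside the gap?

3.82×10^-5 A

By continuity the displacement current in the gap matches the conduction current: I_d = 8.13×10^-5 A.
Since J_d is uniform, the enclosed fraction is (r/R)² = 0.4698, giving I_d,enc = 3.82×10^-5 A.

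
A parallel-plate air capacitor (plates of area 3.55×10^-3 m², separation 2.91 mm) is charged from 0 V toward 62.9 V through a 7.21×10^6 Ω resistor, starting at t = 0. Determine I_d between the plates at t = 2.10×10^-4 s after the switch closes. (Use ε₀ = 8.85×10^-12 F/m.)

5.88×10^-7 A

C = ε₀A/d = (8.85×10^-12)(3.55×10^-3)/(2.91×10^-3) = 1.080×10^-11 F and τ = RC = 7.787×10^-5 s. I_d in the gap equals the RC charging current.
I_d(t) = (V₀/R) e^(−t/τ) = 8.724×10^-6 · e^(−2.697) = 5.88×10^-7 A.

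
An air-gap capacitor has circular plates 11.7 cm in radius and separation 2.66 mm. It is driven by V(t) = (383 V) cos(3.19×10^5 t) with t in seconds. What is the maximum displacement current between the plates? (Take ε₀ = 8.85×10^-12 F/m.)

C = ε₀A/d = (8.85×10^-12)(0.04301)/(2.66×10^-3) = 1.431×10^-10 F; ω = 3.19×10^5 rad/s.
I_d = C dV/dt, so |I_d|_max = C V₀ ω = (1.431×10^-10)(383)(3.19×10^5) = 0.0175 A.

0.0175 A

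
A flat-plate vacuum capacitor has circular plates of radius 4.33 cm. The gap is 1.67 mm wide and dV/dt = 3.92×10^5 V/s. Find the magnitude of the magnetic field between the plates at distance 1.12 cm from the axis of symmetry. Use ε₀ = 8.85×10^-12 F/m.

1.46×10^-11 T

dE/dt = (dV/dt)/d = 2.347×10^8 V/(m·s); I_d = ε₀(πR²)(dE/dt) = (8.85×10^-12)(5.890×10^-3)(2.347×10^8) = 1.223×10^-5 A.
∮B·dl = μ₀ I_d,enc with I_d,enc = I_d r²/R² = 8.183×10^-7 A; so B = μ₀ I_d,enc/(2πr) = 1.46×10^-11 T.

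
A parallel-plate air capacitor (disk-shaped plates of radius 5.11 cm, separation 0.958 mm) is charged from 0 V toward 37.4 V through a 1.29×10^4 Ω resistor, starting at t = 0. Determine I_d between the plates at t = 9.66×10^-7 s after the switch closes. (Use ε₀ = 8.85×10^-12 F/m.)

C = ε₀A/d = (8.85×10^-12)(8.203×10^-3)/(9.58×10^-4) = 7.578×10^-11 F and τ = RC = 9.776×10^-7 s. I_d in the gap equals the RC charging current.
I_d(t) = (V₀/R) e^(−t/τ) = 2.899×10^-3 · e^(−0.9881) = 1.08×10^-3 A.

1.08×10^-3 A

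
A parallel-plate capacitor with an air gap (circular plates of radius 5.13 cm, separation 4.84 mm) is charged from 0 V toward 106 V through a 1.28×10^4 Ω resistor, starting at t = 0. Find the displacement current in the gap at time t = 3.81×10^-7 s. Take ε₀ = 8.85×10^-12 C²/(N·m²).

1.16×10^-3 A

C = ε₀A/d = (8.85×10^-12)(8.268×10^-3)/(4.84×10^-3) = 1.512×10^-11 F and τ = RC = 1.935×10^-7 s. I_d in the gap equals the RC charging current.
I_d(t) = (V₀/R) e^(−t/τ) = 8.281×10^-3 · e^(−1.969) = 1.16×10^-3 A.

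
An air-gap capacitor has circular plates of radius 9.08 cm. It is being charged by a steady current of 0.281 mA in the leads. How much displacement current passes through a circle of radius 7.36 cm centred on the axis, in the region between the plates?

By continuity the displacement current in the gap matches the conduction current: I_d = 2.81×10^-4 A.
Through an area πr² the displacement current is I_d·(πr²/πR²) = I_d (r/R)² = 1.85×10^-4 A.

1.85×10^-4 A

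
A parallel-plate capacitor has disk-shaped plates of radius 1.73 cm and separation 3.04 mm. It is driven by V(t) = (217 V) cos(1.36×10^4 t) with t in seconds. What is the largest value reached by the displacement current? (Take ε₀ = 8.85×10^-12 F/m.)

C = ε₀A/d = (8.85×10^-12)(9.402×10^-4)/(3.04×10^-3) = 2.737×10^-12 F; ω = 1.36×10^4 rad/s.
I_d = C dV/dt, so |I_d|_max = C V₀ ω = (2.737×10^-12)(217)(1.36×10^4) = 8.08×10^-6 A.

8.08×10^-6 A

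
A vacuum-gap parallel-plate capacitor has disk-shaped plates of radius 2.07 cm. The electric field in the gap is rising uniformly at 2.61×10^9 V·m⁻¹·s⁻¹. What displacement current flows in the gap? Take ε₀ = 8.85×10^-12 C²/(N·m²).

The displacement current is ε₀ times dΦ_E/dt = ε₀ A dE/dt = (8.85×10^-12)(1.346×10^-3)(2.61×10^9) = 3.11×10^-5 A.

3.11×10^-5 A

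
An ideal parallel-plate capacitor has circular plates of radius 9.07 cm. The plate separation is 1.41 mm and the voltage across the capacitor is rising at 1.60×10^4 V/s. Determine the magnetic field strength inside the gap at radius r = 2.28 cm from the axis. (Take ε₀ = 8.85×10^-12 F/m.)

With E = V/d, dE/dt = 1.135×10^7 V/(m·s) and πR² = 0.02584 m², giving I_d = ε₀ πR² dE/dt = 2.596×10^-6 A.
∮B·dl = μ₀ I_d,enc with I_d,enc = I_d r²/R² = 1.640×10^-7 A; so B = μ₀ I_d,enc/(2πr) = 1.44×10^-12 T.

1.44×10^-12 T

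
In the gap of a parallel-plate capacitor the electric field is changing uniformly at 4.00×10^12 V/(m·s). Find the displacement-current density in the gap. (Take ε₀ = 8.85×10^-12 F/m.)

35.4 A/m²

J_d = ε₀ dE/dt = (8.85×10^-12)(4.00×10^12) = 35.4 A/m².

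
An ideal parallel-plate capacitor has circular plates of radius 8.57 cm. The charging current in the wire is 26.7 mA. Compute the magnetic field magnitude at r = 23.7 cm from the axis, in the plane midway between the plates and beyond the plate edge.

2.25×10^-8 T

By continuity the displacement current in the gap matches the conduction current: I_d = 0.0267 A.
For r ≥ R the full I_d is enclosed: B = μ₀ I_d/(2πr) = (4π×10^-7)(0.0267)/(2π·0.237) = 2.25×10^-8 T.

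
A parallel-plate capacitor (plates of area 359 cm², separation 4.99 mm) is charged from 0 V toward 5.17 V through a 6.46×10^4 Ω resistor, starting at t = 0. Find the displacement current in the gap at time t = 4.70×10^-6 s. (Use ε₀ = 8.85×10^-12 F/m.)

2.55×10^-5 A

With C = ε₀A/d = (8.85×10^-12)(0.0359)/(4.99×10^-3) = 6.367×10^-11 F, the time constant is τ = RC = 4.113×10^-6 s, so t/τ = 1.143 and e^(−t/τ) = 0.3189.
I_d = I_cond = (V₀/R) e^(−t/τ) = (8.003×10^-5)(0.3189) = 2.55×10^-5 A.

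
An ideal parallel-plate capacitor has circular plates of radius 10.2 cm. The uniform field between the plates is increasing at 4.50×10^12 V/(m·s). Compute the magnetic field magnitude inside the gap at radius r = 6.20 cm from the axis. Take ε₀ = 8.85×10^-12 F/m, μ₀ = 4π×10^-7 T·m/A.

Total displacement current: I_d = ε₀(πR²)(dE/dt) = (8.85×10^-12)(0.03269)(4.50×10^12) = 1.302 A.
For r < R the Ampère–Maxwell law gives B(2πr) = μ₀ I_d (r²/R²), so B = μ₀ I_d r/(2πR²) = (4π×10^-7)(1.302)(0.0620)/(2π·0.102²) = 1.55×10^-6 T.

1.55×10^-6 T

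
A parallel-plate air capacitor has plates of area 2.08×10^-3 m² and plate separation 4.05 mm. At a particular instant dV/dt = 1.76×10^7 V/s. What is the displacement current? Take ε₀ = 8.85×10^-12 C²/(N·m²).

8.00×10^-5 A

The displacement current equals the charging current C dV/dt. With C = ε₀A/d = (8.85×10^-12)(2.08×10^-3)/(4.05×10^-3) = 4.545×10^-12 F, I_d = (4.545×10^-12)(1.76×10^7) = 8.00×10^-5 A.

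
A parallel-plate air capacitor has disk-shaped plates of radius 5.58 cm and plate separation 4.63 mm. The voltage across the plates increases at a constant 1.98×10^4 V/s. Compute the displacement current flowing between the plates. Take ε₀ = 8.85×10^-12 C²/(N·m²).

3.70×10^-7 A

E = V/d so dE/dt = (dV/dt)/d = 4.276×10^6 V/(m·s), and I_d = ε₀ A dE/dt = (8.85×10^-12)(9.782×10^-3)(4.276×10^6) = 3.70×10^-7 A.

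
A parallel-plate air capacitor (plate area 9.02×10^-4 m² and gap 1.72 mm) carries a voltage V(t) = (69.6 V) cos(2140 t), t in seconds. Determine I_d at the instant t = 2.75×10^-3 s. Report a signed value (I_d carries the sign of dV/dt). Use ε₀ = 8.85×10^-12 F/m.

2.68×10^-7 A

dE/dt = (V₀ω/d)·−sin(ωt) with ωt = 5.885 rad: (69.6)(2140)(0.3877)/(1.72×10^-3) = 3.357×10^7 V/(m·s).
I_d = ε₀ A dE/dt = (8.85×10^-12)(9.02×10^-4)(3.357×10^7) = 2.68×10^-7 A.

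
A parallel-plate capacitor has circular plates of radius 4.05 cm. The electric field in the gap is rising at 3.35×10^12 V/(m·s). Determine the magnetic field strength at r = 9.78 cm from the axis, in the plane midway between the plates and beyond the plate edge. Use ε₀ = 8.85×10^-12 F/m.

I_d = ε₀ dΦ_E/dt = ε₀ πR² (dE/dt) = (8.85×10^-12)(5.153×10^-3)(3.35×10^12) = 0.1528 A through the full plate area.
With r > R the enclosed displacement current is the full I_d; B = μ₀ I_d / (2πr) = 3.12×10^-7 T.

3.12×10^-7 T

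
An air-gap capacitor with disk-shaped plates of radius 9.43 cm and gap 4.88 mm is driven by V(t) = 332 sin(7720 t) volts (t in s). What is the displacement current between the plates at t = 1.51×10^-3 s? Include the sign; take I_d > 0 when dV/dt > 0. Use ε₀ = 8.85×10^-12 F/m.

7.98×10^-5 A

C = ε₀A/d = (8.85×10^-12)(0.02794)/(4.88×10^-3) = 5.067×10^-11 F. dV/dt = V₀ω·cos(ωt); at ωt = 11.6572 rad this factor is 0.6144.
I_d = C dV/dt = (5.067×10^-11)(332)(7720)(0.6144) = 7.98×10^-5 A.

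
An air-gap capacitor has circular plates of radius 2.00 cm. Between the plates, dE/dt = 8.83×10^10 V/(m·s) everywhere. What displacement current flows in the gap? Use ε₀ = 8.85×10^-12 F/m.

9.82×10^-4 A

With a uniform field, Φ_E = EA, so I_d = ε₀ A dE/dt = 9.82×10^-4 A.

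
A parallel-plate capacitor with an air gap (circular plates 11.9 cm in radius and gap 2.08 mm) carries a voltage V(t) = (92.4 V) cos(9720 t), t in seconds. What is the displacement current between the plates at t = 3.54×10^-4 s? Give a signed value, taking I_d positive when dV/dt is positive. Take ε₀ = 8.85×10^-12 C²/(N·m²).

5.01×10^-5 A

dE/dt = (V₀ω/d)·−sin(ωt) with ωt = 3.44088 rad: (92.4)(9720)(0.2948)/(2.08×10^-3) = 1.273×10^8 V/(m·s).
I_d = ε₀ A dE/dt = (8.85×10^-12)(0.04449)(1.273×10^8) = 5.01×10^-5 A.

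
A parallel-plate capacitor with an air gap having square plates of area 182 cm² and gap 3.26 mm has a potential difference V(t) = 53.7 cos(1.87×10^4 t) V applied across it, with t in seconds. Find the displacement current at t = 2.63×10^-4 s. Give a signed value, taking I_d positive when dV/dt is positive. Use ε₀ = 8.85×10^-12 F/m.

dV/dt = (53.7)(1.87×10^4)·−sin(4.9181) = 9.830×10^5 V/s.
I_d = C dV/dt with C = ε₀A/d = (8.85×10^-12)(0.0182)/(3.26×10^-3) = 4.941×10^-11 F, so I_d = (4.941×10^-11)(9.830×10^5) = 4.86×10^-5 A.

4.86×10^-5 A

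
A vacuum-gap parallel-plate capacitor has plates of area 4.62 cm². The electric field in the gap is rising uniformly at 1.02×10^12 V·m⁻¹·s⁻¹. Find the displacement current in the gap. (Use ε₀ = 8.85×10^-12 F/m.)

4.17×10^-3 A

With a uniform field, Φ_E = EA, so I_d = ε₀ A dE/dt = 4.17×10^-3 A.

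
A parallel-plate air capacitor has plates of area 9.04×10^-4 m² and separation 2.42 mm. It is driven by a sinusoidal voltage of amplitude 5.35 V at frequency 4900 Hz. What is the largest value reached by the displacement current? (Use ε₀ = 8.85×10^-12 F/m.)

C = ε₀A/d = (8.85×10^-12)(9.04×10^-4)/(2.42×10^-3) = 3.306×10^-12 F; ω = 2πf = 3.079×10^4 rad/s.
I_d = C dV/dt, so |I_d|_max = C V₀ ω = (3.306×10^-12)(5.35)(3.079×10^4) = 5.45×10^-7 A.

5.45×10^-7 A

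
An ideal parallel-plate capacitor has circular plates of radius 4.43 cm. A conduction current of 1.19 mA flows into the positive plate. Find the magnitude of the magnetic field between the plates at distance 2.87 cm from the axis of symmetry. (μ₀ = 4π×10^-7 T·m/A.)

3.48×10^-9 T

No conduction current crosses the gap, so I_d there equals the 1.19×10^-3 A in the leads.
For r < R the Ampère–Maxwell law gives B(2πr) = μ₀ I_d (r²/R²), so B = μ₀ I_d r/(2πR²) = (4π×10^-7)(1.19×10^-3)(0.0287)/(2π·0.0443²) = 3.48×10^-9 T.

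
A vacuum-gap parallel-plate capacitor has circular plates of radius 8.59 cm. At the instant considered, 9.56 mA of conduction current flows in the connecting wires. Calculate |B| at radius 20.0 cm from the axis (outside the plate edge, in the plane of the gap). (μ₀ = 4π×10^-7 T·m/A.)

9.56×10^-9 T

Between the plates the displacement current equals the wire current: I_d = 9.56 mA = 9.56×10^-3 A.
Outside the plates the loop encloses all of I_d, so B·2πr = μ₀ I_d and B = 9.56×10^-9 T.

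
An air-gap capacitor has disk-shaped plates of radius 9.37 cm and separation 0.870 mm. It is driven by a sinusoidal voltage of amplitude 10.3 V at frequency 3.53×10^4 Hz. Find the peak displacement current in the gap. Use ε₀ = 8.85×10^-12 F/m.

6.41×10^-4 A

C = ε₀A/d = (8.85×10^-12)(0.02758)/(8.70×10^-4) = 2.806×10^-10 F; ω = 2πf = 2.218×10^5 rad/s.
I_d = C dV/dt, so |I_d|_max = C V₀ ω = (2.806×10^-10)(10.3)(2.218×10^5) = 6.41×10^-4 A.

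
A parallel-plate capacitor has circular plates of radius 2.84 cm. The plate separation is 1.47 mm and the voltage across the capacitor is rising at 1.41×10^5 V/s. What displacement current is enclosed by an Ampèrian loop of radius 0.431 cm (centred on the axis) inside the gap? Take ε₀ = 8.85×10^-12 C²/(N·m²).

dE/dt = (dV/dt)/d = 9.592×10^7 V/(m·s); I_d = ε₀(πR²)(dE/dt) = (8.85×10^-12)(2.534×10^-3)(9.592×10^7) = 2.151×10^-6 A.
The field is uniform, so I_d,enc = I_d (r/R)² = (2.151×10^-6)(0.431/2.84)² = 4.95×10^-8 A.

4.95×10^-8 A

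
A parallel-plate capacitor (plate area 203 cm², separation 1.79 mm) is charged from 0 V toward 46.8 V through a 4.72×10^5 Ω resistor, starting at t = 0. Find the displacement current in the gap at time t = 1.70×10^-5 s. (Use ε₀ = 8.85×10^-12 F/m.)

6.93×10^-5 A

C = ε₀A/d = (8.85×10^-12)(0.0203)/(1.79×10^-3) = 1.004×10^-10 F, so τ = RC = 4.739×10^-5 s.
The conduction current is I(t) = (V₀/R) e^(−t/τ), and the displacement current between the plates equals it.
t/τ = 0.3587; I_d = (46.8/4.72×10^5) · e^(−0.3587) = (9.915×10^-5)(0.6986) = 6.93×10^-5 A.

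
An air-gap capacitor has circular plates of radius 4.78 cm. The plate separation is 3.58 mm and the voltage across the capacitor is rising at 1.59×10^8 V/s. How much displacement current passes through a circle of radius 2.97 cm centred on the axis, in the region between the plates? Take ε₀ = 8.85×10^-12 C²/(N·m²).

With E = V/d, dE/dt = 4.441×10^10 V/(m·s) and πR² = 7.178×10^-3 m², giving I_d = ε₀ πR² dE/dt = 2.821×10^-3 A.
Through an area πr² the displacement current is I_d·(πr²/πR²) = I_d (r/R)² = 1.09×10^-3 A.

1.09×10^-3 A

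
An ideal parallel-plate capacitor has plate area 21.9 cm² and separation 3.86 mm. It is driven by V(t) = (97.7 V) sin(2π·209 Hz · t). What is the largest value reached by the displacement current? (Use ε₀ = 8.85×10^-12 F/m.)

6.44×10^-7 A

C = ε₀A/d = (8.85×10^-12)(2.19×10^-3)/(3.86×10^-3) = 5.021×10^-12 F; ω = 2πf = 1313 rad/s.
I_d = C dV/dt, so |I_d|_max = C V₀ ω = (5.021×10^-12)(97.7)(1313) = 6.44×10^-7 A.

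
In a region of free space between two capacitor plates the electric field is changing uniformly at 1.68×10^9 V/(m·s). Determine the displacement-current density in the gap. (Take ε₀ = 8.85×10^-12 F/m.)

The displacement-current density is ε₀ ∂E/∂t = (8.85×10^-12)(1.68×10^9) = 0.0149 A/m².

0.0149 A/m²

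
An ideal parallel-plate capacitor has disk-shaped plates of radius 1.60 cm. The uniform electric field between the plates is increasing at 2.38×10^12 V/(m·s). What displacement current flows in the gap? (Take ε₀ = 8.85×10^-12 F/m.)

0.0169 A

The displacement current is ε₀ times dΦ_E/dt = ε₀ A dE/dt = (8.85×10^-12)(8.042×10^-4)(2.38×10^12) = 0.0169 A.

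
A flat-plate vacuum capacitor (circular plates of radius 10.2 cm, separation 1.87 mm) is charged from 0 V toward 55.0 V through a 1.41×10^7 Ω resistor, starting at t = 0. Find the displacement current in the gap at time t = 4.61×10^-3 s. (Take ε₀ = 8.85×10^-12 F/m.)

4.71×10^-7 A

With C = ε₀A/d = (8.85×10^-12)(0.03269)/(1.87×10^-3) = 1.547×10^-10 F, the time constant is τ = RC = 2.181×10^-3 s, so t/τ = 2.114 and e^(−t/τ) = 0.1208.
I_d = I_cond = (V₀/R) e^(−t/τ) = (3.901×10^-6)(0.1208) = 4.71×10^-7 A.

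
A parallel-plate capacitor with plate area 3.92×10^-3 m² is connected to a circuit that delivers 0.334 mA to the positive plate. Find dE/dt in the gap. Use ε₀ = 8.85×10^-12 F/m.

9.63×10^9 V/(m·s)

The displacement current between the plates equals the conduction current, I_d = 0.334 mA.
Inverting I_d = ε₀ A dE/dt gives dE/dt = 3.34×10^-4 / (8.85×10^-12 · 3.92×10^-3) = 9.63×10^9 V/(m·s).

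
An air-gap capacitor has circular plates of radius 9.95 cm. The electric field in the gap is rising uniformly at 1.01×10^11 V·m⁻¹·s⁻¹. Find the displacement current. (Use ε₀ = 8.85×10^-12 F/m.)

I_d = ε₀ A (dE/dt) = (8.85×10^-12)(0.03110 m²)(1.01×10^11) = 0.0278 A.

0.0278 A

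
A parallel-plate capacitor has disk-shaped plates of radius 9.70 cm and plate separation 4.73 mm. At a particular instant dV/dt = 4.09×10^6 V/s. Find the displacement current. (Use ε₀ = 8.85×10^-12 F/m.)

The displacement current equals the charging current C dV/dt. With C = ε₀A/d = (8.85×10^-12)(0.02956)/(4.73×10^-3) = 5.531×10^-11 F, I_d = (5.531×10^-11)(4.09×10^6) = 2.26×10^-4 A.

2.26×10^-4 A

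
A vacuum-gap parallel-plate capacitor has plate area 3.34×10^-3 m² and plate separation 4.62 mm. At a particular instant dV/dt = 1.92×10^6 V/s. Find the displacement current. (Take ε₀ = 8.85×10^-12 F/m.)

1.23×10^-5 A

E = V/d so dE/dt = (dV/dt)/d = 4.156×10^8 V/(m·s), and I_d = ε₀ A dE/dt = (8.85×10^-12)(3.34×10^-3)(4.156×10^8) = 1.23×10^-5 A.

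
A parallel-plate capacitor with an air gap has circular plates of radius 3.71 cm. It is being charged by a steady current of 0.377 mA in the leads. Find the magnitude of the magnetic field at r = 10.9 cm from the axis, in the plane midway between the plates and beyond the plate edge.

6.92×10^-10 T

No conduction current crosses the gap, so I_d there equals the 3.77×10^-4 A in the leads.
Outside the plates the loop encloses all of I_d, so B·2πr = μ₀ I_d and B = 6.92×10^-10 T.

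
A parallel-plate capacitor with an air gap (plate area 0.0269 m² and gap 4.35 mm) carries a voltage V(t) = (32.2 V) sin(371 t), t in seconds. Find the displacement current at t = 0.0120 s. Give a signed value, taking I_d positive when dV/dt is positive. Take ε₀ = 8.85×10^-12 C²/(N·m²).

dE/dt = (V₀ω/d)·cos(ωt) with ωt = 4.452 rad: (32.2)(371)(-0.2575)/(4.35×10^-3) = -7.072×10^5 V/(m·s).
I_d = ε₀ A dE/dt = (8.85×10^-12)(0.0269)(-7.072×10^5) = -1.68×10^-7 A.

-1.68×10^-7 A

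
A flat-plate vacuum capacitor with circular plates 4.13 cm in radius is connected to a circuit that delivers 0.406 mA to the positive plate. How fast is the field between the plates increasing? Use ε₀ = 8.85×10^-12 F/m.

8.56×10^9 V/(m·s)

The displacement current between the plates equals the conduction current, I_d = 0.406 mA.
Inverting I_d = ε₀ A dE/dt gives dE/dt = 4.06×10^-4 / (8.85×10^-12 · 5.359×10^-3) = 8.56×10^9 V/(m·s).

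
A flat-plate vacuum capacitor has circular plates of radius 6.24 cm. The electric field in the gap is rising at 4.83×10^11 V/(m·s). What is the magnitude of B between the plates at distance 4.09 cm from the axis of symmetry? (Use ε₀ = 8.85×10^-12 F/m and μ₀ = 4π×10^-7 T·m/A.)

I_d = ε₀ dΦ_E/dt = ε₀ πR² (dE/dt) = (8.85×10^-12)(0.01223)(4.83×10^11) = 0.05228 A through the full plate area.
For r < R the Ampère–Maxwell law gives B(2πr) = μ₀ I_d (r²/R²), so B = μ₀ I_d r/(2πR²) = (4π×10^-7)(0.05228)(0.0409)/(2π·0.0624²) = 1.10×10^-7 T.

1.10×10^-7 T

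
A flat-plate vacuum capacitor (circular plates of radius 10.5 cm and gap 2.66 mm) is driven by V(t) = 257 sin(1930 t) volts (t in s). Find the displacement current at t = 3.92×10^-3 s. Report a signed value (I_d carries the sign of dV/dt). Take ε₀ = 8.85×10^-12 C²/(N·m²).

C = ε₀A/d = (8.85×10^-12)(0.03464)/(2.66×10^-3) = 1.152×10^-10 F. dV/dt = V₀ω·cos(ωt); at ωt = 7.5656 rad this factor is 0.2844.
I_d = C dV/dt = (1.152×10^-10)(257)(1930)(0.2844) = 1.63×10^-5 A.

1.63×10^-5 A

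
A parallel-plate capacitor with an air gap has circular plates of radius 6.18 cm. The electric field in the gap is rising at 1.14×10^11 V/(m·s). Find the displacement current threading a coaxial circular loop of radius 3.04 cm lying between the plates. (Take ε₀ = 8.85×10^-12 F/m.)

2.93×10^-3 A

Through the whole plate area (πR² = 0.01200 m²), I_d = ε₀ πR² dE/dt = 0.01211 A.
Through an area πr² the displacement current is I_d·(πr²/πR²) = I_d (r/R)² = 2.93×10^-3 A.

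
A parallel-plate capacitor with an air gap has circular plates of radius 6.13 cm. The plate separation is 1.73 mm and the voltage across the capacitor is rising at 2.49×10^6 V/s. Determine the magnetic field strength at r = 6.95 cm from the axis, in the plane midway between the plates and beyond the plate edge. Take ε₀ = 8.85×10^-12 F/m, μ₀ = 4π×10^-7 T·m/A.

4.33×10^-10 T

I_d = C dV/dt with C = ε₀πR²/d = 6.042×10^-11 F, so I_d = (6.042×10^-11)(2.49×10^6) = 1.504×10^-4 A.
Outside the plates the loop encloses all of I_d, so B·2πr = μ₀ I_d and B = 4.33×10^-10 T.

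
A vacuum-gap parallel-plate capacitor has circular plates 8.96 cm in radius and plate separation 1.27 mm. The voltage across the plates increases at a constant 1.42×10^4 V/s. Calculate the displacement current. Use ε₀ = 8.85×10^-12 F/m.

The field between the plates is E = V/d, so dE/dt = (1.42×10^4)/(1.27×10^-3 m) = 1.118×10^7 V/(m·s).
I_d = ε₀ A (dE/dt) = (8.85×10^-12)(0.02522)(1.118×10^7) = 2.50×10^-6 A.

2.50×10^-6 A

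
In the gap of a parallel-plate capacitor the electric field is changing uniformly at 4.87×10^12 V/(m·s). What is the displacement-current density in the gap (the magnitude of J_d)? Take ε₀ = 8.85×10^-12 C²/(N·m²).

43.1 A/m²

J_d = ε₀ dE/dt = (8.85×10^-12)(4.87×10^12) = 43.1 A/m².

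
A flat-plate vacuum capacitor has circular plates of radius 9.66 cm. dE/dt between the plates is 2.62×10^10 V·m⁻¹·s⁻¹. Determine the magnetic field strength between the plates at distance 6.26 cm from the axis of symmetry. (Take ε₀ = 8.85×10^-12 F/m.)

9.12×10^-9 T

Through the whole plate area (πR² = 0.02932 m²), I_d = ε₀ πR² dE/dt = 6.798×10^-3 A.
For r < R the Ampère–Maxwell law gives B(2πr) = μ₀ I_d (r²/R²), so B = μ₀ I_d r/(2πR²) = (4π×10^-7)(6.798×10^-3)(0.0626)/(2π·0.0966²) = 9.12×10^-9 T.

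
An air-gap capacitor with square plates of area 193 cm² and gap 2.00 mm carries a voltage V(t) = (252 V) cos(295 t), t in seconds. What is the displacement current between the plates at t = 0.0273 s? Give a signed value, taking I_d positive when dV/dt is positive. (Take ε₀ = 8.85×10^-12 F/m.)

dV/dt = (252)(295)·−sin(8.0535) = -7.287×10^4 V/s.
I_d = C dV/dt with C = ε₀A/d = (8.85×10^-12)(0.0193)/(2.00×10^-3) = 8.540×10^-11 F, so I_d = (8.540×10^-11)(-7.287×10^4) = -6.22×10^-6 A.

-6.22×10^-6 A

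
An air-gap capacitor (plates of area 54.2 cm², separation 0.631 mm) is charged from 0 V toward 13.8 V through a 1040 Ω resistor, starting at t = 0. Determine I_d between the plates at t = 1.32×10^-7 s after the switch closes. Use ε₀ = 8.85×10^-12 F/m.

2.50×10^-3 A

C = ε₀A/d = (8.85×10^-12)(5.42×10^-3)/(6.31×10^-4) = 7.602×10^-11 F and τ = RC = 7.906×10^-8 s. I_d in the gap equals the RC charging current.
I_d(t) = (V₀/R) e^(−t/τ) = 0.01327 · e^(−1.670) = 2.50×10^-3 A.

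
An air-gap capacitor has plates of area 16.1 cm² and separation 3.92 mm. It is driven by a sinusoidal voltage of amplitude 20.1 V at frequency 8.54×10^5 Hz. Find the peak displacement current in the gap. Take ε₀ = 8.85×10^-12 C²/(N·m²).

3.92×10^-4 A

The displacement current equals the conduction current C dV/dt, which peaks at C V₀ ω.
With C = ε₀A/d = (8.85×10^-12)(1.61×10^-3)/(3.92×10^-3) = 3.635×10^-12 F and ω = 2πf = 5.366×10^6 rad/s, I_d,max = (3.635×10^-12)(20.1)(5.366×10^6) = 3.92×10^-4 A.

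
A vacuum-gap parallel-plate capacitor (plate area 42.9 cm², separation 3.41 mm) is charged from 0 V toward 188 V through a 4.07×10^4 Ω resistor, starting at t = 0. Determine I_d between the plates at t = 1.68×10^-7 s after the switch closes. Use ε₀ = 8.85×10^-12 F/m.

3.19×10^-3 A

C = ε₀A/d = (8.85×10^-12)(4.29×10^-3)/(3.41×10^-3) = 1.113×10^-11 F, so τ = RC = 4.530×10^-7 s.
The conduction current is I(t) = (V₀/R) e^(−t/τ), and the displacement current between the plates equals it.
t/τ = 0.3709; I_d = (188/4.07×10^4) · e^(−0.3709) = (4.619×10^-3)(0.6901) = 3.19×10^-3 A.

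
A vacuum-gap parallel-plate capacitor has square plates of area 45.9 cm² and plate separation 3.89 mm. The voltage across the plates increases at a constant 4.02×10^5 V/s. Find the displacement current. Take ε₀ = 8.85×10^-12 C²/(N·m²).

4.20×10^-6 A

The field between the plates is E = V/d, so dE/dt = (4.02×10^5)/(3.89×10^-3 m) = 1.033×10^8 V/(m·s).
I_d = ε₀ A (dE/dt) = (8.85×10^-12)(4.59×10^-3)(1.033×10^8) = 4.20×10^-6 A.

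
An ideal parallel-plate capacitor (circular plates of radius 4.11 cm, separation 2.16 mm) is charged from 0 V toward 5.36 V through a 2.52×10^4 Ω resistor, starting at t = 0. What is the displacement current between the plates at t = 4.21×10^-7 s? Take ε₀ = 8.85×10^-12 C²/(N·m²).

9.86×10^-5 A

C = ε₀A/d = (8.85×10^-12)(5.307×10^-3)/(2.16×10^-3) = 2.174×10^-11 F and τ = RC = 5.478×10^-7 s. I_d in the gap equals the RC charging current.
I_d(t) = (V₀/R) e^(−t/τ) = 2.127×10^-4 · e^(−0.7685) = 9.86×10^-5 A.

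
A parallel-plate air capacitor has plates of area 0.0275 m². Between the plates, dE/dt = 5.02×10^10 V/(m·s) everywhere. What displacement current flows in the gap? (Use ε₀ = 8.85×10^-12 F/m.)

0.0122 A

I_d = ε₀ A (dE/dt) = (8.85×10^-12)(0.0275 m²)(5.02×10^10) = 0.0122 A.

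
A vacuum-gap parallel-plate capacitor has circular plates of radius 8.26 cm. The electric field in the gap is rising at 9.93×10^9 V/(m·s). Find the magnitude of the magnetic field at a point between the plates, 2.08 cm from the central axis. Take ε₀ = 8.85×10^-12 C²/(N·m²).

1.15×10^-9 T

Total displacement current: I_d = ε₀(πR²)(dE/dt) = (8.85×10^-12)(0.02143)(9.93×10^9) = 1.883×10^-3 A.
An Ampèrian loop of radius r encloses a fraction (r/R)² of I_d. Then B·2πr = μ₀ I_d (r/R)², giving B = μ₀ I_d r/(2πR²) = 1.15×10^-9 T.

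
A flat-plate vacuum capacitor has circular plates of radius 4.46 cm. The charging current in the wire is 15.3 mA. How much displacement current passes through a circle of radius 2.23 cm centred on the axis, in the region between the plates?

3.83×10^-3 A

By continuity the displacement current in the gap matches the conduction current: I_d = 0.0153 A.
Through an area πr² the displacement current is I_d·(πr²/πR²) = I_d (r/R)² = 3.83×10^-3 A.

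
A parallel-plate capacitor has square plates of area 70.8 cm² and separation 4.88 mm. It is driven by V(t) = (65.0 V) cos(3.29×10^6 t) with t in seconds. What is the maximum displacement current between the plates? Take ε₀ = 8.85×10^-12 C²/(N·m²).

2.75×10^-3 A

(dE/dt)_max = V₀ω/d = 4.382×10^10 V/(m·s); ω = 3.29×10^6 rad/s.
I_d,max = ε₀ A (dE/dt)_max = (8.85×10^-12)(7.08×10^-3)(4.382×10^10) = 2.75×10^-3 A.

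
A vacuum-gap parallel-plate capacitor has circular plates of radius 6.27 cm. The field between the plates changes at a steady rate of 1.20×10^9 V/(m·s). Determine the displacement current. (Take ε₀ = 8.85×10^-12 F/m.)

I_d = ε₀ A (dE/dt) = (8.85×10^-12)(0.01235 m²)(1.20×10^9) = 1.31×10^-4 A.

1.31×10^-4 A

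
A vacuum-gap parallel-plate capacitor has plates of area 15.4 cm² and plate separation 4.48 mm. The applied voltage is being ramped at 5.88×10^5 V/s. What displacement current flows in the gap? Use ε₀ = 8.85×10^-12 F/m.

E = V/d so dE/dt = (dV/dt)/d = 1.312×10^8 V/(m·s), and I_d = ε₀ A dE/dt = (8.85×10^-12)(1.54×10^-3)(1.312×10^8) = 1.79×10^-6 A.

1.79×10^-6 A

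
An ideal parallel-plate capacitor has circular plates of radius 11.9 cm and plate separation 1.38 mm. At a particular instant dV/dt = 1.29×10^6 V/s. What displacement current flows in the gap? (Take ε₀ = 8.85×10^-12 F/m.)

The displacement current equals the charging current C dV/dt. With C = ε₀A/d = (8.85×10^-12)(0.04449)/(1.38×10^-3) = 2.853×10^-10 F, I_d = (2.853×10^-10)(1.29×10^6) = 3.68×10^-4 A.

3.68×10^-4 A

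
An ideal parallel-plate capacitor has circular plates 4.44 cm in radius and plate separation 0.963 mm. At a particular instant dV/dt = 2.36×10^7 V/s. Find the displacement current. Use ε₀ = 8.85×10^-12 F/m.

The displacement current equals the charging current C dV/dt. With C = ε₀A/d = (8.85×10^-12)(6.193×10^-3)/(9.63×10^-4) = 5.691×10^-11 F, I_d = (5.691×10^-11)(2.36×10^7) = 1.34×10^-3 A.

1.34×10^-3 A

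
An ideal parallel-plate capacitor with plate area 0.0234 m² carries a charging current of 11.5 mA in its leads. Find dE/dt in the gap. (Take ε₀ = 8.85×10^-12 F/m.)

Charge continuity gives I_d = I = 0.0115 A between the plates.
Inverting I_d = ε₀ A dE/dt gives dE/dt = 0.0115 / (8.85×10^-12 · 0.0234) = 5.55×10^10 V/(m·s).

5.55×10^10 V/(m·s)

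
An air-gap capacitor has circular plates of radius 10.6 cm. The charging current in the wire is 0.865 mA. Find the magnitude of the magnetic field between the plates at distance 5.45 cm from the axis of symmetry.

By continuity the displacement current in the gap matches the conduction current: I_d = 8.65×10^-4 A.
For r < R the Ampère–Maxwell law gives B(2πr) = μ₀ I_d (r²/R²), so B = μ₀ I_d r/(2πR²) = (4π×10^-7)(8.65×10^-4)(0.0545)/(2π·0.106²) = 8.39×10^-10 T.

8.39×10^-10 T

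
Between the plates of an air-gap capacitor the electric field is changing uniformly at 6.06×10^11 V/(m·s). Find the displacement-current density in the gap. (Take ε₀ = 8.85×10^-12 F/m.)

5.36 A/m²

J_d = ε₀ dE/dt = (8.85×10^-12)(6.06×10^11) = 5.36 A/m².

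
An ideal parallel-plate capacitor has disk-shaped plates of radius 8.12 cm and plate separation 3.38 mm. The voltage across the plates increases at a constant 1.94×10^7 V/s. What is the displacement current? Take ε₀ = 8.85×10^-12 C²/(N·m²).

1.05×10^-3 A

C = ε₀A/d = (8.85×10^-12)(0.02071)/(3.38×10^-3) = 5.423×10^-11 F.
I_d = C dV/dt = (5.423×10^-11)(1.94×10^7) = 1.05×10^-3 A.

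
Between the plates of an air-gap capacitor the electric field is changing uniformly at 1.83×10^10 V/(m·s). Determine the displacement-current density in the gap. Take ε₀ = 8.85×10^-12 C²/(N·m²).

0.162 A/m²

J_d = ε₀ dE/dt = (8.85×10^-12)(1.83×10^10) = 0.162 A/m².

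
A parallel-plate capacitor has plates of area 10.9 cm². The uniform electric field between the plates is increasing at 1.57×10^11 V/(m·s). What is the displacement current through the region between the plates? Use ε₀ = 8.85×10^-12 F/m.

1.51×10^-3 A

With a uniform field, Φ_E = EA, so I_d = ε₀ A dE/dt = 1.51×10^-3 A.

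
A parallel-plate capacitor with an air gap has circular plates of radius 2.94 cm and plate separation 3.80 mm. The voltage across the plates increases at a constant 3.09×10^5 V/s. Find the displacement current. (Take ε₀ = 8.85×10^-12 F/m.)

C = ε₀A/d = (8.85×10^-12)(2.715×10^-3)/(3.80×10^-3) = 6.323×10^-12 F.
I_d = C dV/dt = (6.323×10^-12)(3.09×10^5) = 1.95×10^-6 A.

1.95×10^-6 A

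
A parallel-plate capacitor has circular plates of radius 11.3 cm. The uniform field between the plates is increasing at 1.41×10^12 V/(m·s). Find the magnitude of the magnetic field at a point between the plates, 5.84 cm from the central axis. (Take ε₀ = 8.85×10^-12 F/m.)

I_d = ε₀ dΦ_E/dt = ε₀ πR² (dE/dt) = (8.85×10^-12)(0.04011)(1.41×10^12) = 0.5005 A through the full plate area.
For r < R the Ampère–Maxwell law gives B(2πr) = μ₀ I_d (r²/R²), so B = μ₀ I_d r/(2πR²) = (4π×10^-7)(0.5005)(0.0584)/(2π·0.113²) = 4.58×10^-7 T.

4.58×10^-7 T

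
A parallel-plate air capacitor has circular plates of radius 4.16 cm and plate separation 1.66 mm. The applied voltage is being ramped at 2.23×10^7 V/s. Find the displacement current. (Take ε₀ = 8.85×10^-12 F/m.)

E = V/d so dE/dt = (dV/dt)/d = 1.343×10^10 V/(m·s), and I_d = ε₀ A dE/dt = (8.85×10^-12)(5.437×10^-3)(1.343×10^10) = 6.46×10^-4 A.

6.46×10^-4 A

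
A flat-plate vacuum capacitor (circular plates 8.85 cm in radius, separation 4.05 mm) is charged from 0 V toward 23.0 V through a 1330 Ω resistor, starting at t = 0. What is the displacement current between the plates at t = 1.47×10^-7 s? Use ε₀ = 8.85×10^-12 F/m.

C = ε₀A/d = (8.85×10^-12)(0.02461)/(4.05×10^-3) = 5.378×10^-11 F, so τ = RC = 7.153×10^-8 s.
The conduction current is I(t) = (V₀/R) e^(−t/τ), and the displacement current between the plates equals it.
t/τ = 2.055; I_d = (23.0/1330) · e^(−2.055) = (0.01729)(0.1281) = 2.21×10^-3 A.

2.21×10^-3 A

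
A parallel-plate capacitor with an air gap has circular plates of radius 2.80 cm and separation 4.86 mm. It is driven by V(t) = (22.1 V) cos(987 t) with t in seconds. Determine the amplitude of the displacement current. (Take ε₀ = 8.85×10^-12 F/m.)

9.78×10^-8 A

(dE/dt)_max = V₀ω/d = 4.488×10^6 V/(m·s); ω = 987 rad/s.
I_d,max = ε₀ A (dE/dt)_max = (8.85×10^-12)(2.463×10^-3)(4.488×10^6) = 9.78×10^-8 A.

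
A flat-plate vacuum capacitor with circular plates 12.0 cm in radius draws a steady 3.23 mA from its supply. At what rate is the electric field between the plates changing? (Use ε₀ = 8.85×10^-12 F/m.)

Charge continuity gives I_d = I = 3.23×10^-3 A between the plates.
Since I_d = ε₀ A dE/dt, dE/dt = I_d/(ε₀A) = (3.23×10^-3)/((8.85×10^-12)(0.04524)) = 8.07×10^9 V/(m·s).

8.07×10^9 V/(m·s)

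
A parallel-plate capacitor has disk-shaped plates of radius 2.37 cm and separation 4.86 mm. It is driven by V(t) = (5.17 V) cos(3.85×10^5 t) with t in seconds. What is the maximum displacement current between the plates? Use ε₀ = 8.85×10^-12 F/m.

(dE/dt)_max = V₀ω/d = 4.096×10^8 V/(m·s); ω = 3.85×10^5 rad/s.
I_d,max = ε₀ A (dE/dt)_max = (8.85×10^-12)(1.765×10^-3)(4.096×10^8) = 6.40×10^-6 A.

6.40×10^-6 A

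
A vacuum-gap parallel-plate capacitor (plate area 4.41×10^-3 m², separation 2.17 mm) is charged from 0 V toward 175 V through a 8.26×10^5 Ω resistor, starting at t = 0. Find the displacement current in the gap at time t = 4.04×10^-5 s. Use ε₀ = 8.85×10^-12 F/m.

C = ε₀A/d = (8.85×10^-12)(4.41×10^-3)/(2.17×10^-3) = 1.799×10^-11 F, so τ = RC = 1.486×10^-5 s.
The conduction current is I(t) = (V₀/R) e^(−t/τ), and the displacement current between the plates equals it.
t/τ = 2.719; I_d = (175/8.26×10^5) · e^(−2.719) = (2.119×10^-4)(0.06594) = 1.40×10^-5 A.

1.40×10^-5 A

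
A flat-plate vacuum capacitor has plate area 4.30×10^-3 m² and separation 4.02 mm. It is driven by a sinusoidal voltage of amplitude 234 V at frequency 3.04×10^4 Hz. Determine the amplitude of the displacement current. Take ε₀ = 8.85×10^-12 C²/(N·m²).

(dE/dt)_max = V₀ω/d = 1.112×10^10 V/(m·s); ω = 2πf = 1.910×10^5 rad/s.
I_d,max = ε₀ A (dE/dt)_max = (8.85×10^-12)(4.30×10^-3)(1.112×10^10) = 4.23×10^-4 A.

4.23×10^-4 A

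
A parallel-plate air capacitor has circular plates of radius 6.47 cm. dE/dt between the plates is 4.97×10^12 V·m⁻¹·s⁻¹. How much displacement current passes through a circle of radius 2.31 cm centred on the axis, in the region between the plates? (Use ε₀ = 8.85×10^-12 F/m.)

0.0737 A

Through the whole plate area (πR² = 0.01315 m²), I_d = ε₀ πR² dE/dt = 0.5784 A.
Since J_d is uniform, the enclosed fraction is (r/R)² = 0.1275, giving I_d,enc = 0.0737 A.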